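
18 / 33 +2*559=12304/11 = 1118.55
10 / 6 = 5/3 = 1.67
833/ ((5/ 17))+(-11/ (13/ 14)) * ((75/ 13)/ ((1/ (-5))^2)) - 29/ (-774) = 1123.66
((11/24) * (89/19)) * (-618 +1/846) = -511847633/385776 = -1326.80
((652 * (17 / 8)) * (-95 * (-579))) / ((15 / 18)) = 91451313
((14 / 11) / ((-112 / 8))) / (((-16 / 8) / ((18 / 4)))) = 9/44 = 0.20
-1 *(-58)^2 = -3364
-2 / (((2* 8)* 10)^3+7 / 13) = -26/53248007 = 0.00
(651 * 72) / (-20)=-11718/5 = -2343.60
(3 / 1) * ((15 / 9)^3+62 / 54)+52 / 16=247/12 = 20.58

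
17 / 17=1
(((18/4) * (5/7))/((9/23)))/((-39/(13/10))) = -23/84 = -0.27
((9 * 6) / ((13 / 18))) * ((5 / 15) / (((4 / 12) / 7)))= 6804/13 = 523.38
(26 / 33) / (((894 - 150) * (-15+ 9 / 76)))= -19/267003 = 0.00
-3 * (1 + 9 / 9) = -6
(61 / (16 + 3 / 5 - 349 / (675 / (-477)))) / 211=4575/4165562 = 0.00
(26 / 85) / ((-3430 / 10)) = -26/29155 = 0.00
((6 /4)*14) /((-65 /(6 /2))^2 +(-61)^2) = 189/37714 = 0.01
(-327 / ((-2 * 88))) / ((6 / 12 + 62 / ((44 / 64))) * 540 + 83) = 327/8633008 = 0.00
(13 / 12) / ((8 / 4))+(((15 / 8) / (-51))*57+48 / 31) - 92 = -581843/6324 = -92.01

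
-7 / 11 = -0.64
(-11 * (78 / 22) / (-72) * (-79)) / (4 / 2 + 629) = -1027/15144 = -0.07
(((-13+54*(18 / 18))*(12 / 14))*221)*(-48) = -2609568/7 = -372795.43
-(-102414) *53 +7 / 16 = 5427942.44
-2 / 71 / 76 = -1/2698 = 0.00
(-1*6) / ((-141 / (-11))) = -22/47 = -0.47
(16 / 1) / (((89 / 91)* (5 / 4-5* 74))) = -5824/131275 = -0.04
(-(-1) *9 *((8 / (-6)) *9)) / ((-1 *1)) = 108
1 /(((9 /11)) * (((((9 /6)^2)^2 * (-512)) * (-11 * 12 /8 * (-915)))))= -1/32017680 = 0.00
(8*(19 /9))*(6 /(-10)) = -152/15 = -10.13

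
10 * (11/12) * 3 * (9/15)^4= 891/250 = 3.56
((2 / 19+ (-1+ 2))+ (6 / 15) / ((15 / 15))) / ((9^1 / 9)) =143/95 = 1.51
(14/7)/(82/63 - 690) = -63/21694 = 0.00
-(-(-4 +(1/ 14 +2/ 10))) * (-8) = 1044/35 = 29.83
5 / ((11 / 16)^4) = 327680/14641 = 22.38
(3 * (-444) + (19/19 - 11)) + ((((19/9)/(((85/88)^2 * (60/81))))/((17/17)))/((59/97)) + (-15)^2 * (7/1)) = 507314519/2131375 = 238.02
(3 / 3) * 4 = 4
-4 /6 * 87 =-58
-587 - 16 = -603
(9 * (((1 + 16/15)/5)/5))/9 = 31/375 = 0.08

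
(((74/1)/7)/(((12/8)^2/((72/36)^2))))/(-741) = -1184/46683 = -0.03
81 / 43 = 1.88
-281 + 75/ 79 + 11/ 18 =-397363/1422 = -279.44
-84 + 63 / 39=-1071/13 = -82.38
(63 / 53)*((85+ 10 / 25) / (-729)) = -2989/21465 = -0.14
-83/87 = -0.95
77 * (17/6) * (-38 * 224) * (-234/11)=39504192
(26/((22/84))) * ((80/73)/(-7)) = -12480/803 = -15.54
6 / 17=0.35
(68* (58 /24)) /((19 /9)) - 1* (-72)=2847/19 = 149.84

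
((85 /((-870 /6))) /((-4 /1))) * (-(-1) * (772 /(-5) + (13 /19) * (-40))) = -26.64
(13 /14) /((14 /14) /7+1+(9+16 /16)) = 1/12 = 0.08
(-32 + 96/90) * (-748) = 347072/15 = 23138.13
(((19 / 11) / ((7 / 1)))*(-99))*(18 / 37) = -11.88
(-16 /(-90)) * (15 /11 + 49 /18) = 0.73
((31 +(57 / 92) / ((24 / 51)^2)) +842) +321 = 7046745/5888 = 1196.80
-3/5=-0.60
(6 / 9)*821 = 547.33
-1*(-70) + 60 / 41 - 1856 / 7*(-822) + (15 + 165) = 62623082/287 = 218198.89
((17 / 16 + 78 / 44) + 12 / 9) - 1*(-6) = 5369/528 = 10.17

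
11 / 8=1.38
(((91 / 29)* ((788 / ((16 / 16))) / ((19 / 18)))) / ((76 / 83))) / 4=13391469/20938 = 639.58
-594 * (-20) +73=11953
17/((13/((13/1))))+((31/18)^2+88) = 107.97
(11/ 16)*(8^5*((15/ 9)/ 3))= 112640/9 = 12515.56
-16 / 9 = -1.78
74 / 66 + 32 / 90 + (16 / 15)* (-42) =-4289/99 = -43.32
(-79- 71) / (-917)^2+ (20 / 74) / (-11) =-8469940/342241823 = -0.02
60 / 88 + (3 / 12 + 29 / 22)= 9/4 = 2.25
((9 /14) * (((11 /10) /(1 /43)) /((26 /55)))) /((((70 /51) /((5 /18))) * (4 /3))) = 9.76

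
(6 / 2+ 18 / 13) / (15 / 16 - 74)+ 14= 211846/15197 = 13.94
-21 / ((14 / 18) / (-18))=486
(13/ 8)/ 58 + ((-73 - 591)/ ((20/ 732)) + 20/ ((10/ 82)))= -56001023/2320 = -24138.37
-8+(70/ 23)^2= 668/529 = 1.26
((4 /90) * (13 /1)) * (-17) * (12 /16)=-221/30 = -7.37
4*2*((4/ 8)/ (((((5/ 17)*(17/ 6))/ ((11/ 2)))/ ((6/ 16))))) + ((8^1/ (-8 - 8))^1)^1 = 47/5 = 9.40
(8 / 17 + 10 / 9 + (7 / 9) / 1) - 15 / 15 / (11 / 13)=1982/1683 = 1.18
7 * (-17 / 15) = -119/15 = -7.93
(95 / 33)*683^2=44316455/33 = 1342922.88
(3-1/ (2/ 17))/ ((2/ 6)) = -33/2 = -16.50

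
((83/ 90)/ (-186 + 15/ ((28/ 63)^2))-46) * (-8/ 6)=14583736/237735 = 61.34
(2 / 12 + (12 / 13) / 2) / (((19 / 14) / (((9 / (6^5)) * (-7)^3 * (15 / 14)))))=-84035/426816 = -0.20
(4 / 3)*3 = 4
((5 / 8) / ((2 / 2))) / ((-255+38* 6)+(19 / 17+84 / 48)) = -85/3282 = -0.03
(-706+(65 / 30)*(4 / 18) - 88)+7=-21236/27 = -786.52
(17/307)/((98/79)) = 1343/30086 = 0.04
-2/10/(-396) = 1/1980 = 0.00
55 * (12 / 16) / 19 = 2.17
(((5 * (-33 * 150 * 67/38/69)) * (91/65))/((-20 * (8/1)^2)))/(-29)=-77385/3244288 = -0.02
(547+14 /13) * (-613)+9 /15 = -21838086/65 = -335970.55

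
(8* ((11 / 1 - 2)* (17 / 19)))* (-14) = -17136/19 = -901.89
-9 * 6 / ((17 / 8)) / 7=-432/119 = -3.63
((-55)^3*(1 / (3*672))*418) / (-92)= 34772375/92736 = 374.96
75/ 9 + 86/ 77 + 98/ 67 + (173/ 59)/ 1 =12642562/913143 = 13.85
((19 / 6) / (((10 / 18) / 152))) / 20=1083/25 = 43.32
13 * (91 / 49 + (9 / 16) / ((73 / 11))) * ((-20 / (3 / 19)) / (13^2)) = -1508315/79716 = -18.92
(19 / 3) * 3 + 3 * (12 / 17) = 359/17 = 21.12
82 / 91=0.90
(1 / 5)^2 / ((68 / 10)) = 1/170 = 0.01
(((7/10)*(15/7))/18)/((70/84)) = 0.10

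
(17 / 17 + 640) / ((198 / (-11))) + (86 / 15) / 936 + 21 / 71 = -17598817/498420 = -35.31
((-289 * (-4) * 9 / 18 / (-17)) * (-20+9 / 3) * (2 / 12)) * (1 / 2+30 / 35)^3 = 240.80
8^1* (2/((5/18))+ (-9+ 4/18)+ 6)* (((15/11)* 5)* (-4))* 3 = -31840/11 = -2894.55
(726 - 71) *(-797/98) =-522035/98 = -5326.89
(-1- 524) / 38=-525/38 = -13.82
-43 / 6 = -7.17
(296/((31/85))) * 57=1434120/31 = 46261.94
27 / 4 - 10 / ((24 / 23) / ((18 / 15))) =-19/4 = -4.75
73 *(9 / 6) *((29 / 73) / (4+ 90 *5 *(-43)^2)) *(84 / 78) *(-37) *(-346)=3898209/5408351 = 0.72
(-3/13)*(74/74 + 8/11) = -57/143 = -0.40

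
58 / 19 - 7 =-3.95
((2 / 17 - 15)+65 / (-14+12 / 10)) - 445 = -505877/1088 = -464.96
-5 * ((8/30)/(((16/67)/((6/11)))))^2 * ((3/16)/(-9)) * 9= 13467/38720 = 0.35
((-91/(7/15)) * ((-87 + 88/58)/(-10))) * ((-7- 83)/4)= 4350645/116 = 37505.56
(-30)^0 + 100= 101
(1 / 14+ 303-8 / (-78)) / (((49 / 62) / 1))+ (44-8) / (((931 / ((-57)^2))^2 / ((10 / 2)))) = 241192481/93639 = 2575.77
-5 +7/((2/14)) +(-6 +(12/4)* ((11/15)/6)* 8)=614/15 = 40.93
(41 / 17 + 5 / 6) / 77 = 331/7854 = 0.04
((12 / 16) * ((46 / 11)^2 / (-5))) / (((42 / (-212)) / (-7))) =-56074/605 = -92.68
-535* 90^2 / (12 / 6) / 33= -722250/11 = -65659.09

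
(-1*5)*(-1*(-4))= -20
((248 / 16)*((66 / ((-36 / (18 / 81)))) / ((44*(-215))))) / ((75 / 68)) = 527/870750 = 0.00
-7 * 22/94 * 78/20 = -3003/470 = -6.39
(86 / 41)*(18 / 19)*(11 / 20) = 4257/3895 = 1.09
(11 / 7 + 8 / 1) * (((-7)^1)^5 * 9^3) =-117272043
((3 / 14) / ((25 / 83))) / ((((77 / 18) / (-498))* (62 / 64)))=-35712576/417725 = -85.49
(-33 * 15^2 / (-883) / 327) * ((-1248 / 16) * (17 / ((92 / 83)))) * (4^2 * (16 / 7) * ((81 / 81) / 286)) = -60955200/15495767 = -3.93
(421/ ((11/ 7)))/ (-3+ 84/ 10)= 14735/297 = 49.61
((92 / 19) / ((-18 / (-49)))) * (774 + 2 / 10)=8725234/855 = 10204.95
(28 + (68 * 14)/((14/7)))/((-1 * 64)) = -63/8 = -7.88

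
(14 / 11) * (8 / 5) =112/55 = 2.04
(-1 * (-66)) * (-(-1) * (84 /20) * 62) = 85932/5 = 17186.40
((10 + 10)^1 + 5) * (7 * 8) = 1400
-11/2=-5.50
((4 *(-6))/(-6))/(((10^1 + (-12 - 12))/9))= -18/7 = -2.57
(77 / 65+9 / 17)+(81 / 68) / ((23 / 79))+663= 67990763/101660 = 668.81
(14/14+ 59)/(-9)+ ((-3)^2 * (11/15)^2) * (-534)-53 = -198317/75 = -2644.23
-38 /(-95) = 2/5 = 0.40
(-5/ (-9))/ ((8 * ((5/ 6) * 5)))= 1/60 = 0.02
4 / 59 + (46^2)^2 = 4477456.07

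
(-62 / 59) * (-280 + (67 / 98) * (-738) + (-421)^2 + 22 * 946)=-599301548/2891 = -207299.05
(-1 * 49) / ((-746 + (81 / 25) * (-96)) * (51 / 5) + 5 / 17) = 104125/22910717 = 0.00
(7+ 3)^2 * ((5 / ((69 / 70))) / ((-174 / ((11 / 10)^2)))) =-21175/6003 = -3.53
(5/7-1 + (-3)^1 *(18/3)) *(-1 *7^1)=128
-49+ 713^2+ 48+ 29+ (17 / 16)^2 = 508398.13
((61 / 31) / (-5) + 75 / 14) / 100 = 10771/217000 = 0.05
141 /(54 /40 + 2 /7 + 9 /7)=48.26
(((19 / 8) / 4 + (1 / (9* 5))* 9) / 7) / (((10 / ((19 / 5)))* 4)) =2413/224000 = 0.01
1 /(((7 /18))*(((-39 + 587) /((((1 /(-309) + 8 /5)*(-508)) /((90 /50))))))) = -626618/296331 = -2.11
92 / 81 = 1.14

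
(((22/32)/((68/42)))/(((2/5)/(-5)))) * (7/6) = -13475/2176 = -6.19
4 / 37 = 0.11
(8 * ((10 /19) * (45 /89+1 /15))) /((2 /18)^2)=330048/1691 = 195.18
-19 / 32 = -0.59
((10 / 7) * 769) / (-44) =-3845/154 = -24.97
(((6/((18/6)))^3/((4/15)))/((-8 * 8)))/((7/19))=-285/224 = -1.27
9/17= 0.53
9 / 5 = 1.80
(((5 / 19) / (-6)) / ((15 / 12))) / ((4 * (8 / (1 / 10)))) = -1/9120 = 0.00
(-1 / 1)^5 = -1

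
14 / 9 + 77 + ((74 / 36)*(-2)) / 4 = 2791/36 = 77.53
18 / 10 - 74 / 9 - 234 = -10819/45 = -240.42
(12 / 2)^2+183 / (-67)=2229/67 = 33.27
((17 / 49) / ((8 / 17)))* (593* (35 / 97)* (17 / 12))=14567045/65184 = 223.48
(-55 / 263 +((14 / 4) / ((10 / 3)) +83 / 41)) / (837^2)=643/157216140 = 0.00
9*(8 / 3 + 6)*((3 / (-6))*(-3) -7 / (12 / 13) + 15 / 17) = -13793/34 = -405.68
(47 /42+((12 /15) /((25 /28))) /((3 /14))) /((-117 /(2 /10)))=-27827/3071250 = -0.01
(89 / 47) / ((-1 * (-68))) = 89/3196 = 0.03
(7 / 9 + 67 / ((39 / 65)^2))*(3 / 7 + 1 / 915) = 4628864/57645 = 80.30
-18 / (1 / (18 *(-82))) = 26568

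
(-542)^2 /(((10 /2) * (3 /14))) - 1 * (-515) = 4120421/15 = 274694.73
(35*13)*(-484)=-220220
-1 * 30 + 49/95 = -2801/95 = -29.48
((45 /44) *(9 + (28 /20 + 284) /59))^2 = 337420161/1684804 = 200.27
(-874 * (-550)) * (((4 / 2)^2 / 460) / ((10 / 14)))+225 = 6077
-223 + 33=-190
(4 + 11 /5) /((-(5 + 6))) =-31/55 = -0.56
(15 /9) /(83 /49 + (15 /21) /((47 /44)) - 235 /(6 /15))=-23030/8085429 = 0.00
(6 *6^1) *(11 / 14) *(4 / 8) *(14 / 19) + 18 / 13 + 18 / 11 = 13.44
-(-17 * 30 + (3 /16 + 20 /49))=399373/784 = 509.40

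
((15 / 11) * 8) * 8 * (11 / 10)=96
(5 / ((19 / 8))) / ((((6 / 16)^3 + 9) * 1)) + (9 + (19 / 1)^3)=120970180/17613 = 6868.23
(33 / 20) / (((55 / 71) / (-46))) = -4899/50 = -97.98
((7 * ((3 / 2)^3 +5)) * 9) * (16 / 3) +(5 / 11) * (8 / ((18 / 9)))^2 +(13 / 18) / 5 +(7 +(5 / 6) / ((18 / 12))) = 311187/110 = 2828.97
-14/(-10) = 7/5 = 1.40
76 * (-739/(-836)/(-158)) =-739/1738 = -0.43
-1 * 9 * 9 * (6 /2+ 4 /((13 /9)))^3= -34171875/2197 = -15553.88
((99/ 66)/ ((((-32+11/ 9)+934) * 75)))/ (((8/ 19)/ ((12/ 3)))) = 171/812900 = 0.00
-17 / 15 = -1.13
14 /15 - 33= -481/15 = -32.07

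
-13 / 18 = -0.72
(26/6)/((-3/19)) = -247/9 = -27.44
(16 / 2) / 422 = 4/211 = 0.02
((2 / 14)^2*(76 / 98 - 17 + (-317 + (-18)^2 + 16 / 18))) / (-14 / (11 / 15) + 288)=-20218/31959711 = 0.00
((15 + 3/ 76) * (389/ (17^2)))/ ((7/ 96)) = 10671048/38437 = 277.62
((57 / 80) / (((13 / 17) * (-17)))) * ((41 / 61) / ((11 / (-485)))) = 226689/139568 = 1.62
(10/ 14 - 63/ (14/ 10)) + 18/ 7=-292/7 = -41.71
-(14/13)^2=-196/169 = -1.16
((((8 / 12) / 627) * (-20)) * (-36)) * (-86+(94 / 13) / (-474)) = -42402080/643929 = -65.85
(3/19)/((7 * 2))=0.01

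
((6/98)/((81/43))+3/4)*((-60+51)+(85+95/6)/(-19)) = -964853/86184 = -11.20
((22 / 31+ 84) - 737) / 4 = -20221/124 = -163.07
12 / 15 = 4/5 = 0.80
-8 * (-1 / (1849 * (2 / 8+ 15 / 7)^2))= 6272/8300161 = 0.00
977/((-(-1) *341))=977/341 = 2.87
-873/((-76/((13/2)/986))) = 11349/149872 = 0.08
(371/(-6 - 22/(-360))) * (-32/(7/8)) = 2442240/1069 = 2284.60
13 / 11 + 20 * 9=1993/11 = 181.18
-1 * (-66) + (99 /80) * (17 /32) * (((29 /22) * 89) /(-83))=27652467/424960 = 65.07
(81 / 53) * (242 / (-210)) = -3267/1855 = -1.76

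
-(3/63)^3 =-1/9261 = 0.00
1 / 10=0.10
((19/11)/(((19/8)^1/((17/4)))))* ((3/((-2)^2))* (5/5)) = 51/22 = 2.32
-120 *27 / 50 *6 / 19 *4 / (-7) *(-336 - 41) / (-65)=225504/3325 = 67.82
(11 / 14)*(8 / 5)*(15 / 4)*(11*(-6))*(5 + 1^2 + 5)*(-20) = 479160/7 = 68451.43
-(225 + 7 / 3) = -682/3 = -227.33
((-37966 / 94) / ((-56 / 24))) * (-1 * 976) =-55582224/329 = -168942.93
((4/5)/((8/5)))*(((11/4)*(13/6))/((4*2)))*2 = 143/192 = 0.74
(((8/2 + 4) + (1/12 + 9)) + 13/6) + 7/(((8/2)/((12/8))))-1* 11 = 87/8 = 10.88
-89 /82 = -1.09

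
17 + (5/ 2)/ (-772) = 26243/1544 = 17.00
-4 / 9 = -0.44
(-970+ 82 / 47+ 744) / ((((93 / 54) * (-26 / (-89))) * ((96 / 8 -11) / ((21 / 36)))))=-158865/611 = -260.01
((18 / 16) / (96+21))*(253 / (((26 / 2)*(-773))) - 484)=-4863969/1045096 = -4.65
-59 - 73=-132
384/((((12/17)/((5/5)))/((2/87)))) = 1088/87 = 12.51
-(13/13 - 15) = 14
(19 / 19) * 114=114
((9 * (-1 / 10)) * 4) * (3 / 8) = -27/20 = -1.35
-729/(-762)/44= 243/11176 = 0.02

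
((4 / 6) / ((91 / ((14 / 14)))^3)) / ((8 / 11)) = 11/9042852 = 0.00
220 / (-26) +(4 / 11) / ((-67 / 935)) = -11790/871 = -13.54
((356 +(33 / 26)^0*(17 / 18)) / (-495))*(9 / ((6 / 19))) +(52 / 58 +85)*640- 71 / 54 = 631067929/11484 = 54951.93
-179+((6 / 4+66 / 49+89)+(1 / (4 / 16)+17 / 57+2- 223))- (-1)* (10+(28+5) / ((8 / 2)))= -3190777/11172 = -285.60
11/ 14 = 0.79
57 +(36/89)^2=452793/7921 = 57.16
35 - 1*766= -731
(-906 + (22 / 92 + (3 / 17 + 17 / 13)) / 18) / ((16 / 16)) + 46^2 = 221432999/182988 = 1210.10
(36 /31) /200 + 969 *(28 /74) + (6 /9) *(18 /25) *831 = 43903401/57350 = 765.53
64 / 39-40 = -38.36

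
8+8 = 16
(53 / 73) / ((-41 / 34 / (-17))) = 30634/2993 = 10.24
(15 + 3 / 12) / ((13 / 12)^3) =26352/2197 = 11.99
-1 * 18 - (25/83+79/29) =-50608/2407 = -21.03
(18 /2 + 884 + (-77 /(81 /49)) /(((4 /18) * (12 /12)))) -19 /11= 134969/198 = 681.66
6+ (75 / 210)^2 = 1201/196 = 6.13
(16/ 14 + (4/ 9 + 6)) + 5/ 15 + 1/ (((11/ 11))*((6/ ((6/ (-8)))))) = 3929/504 = 7.80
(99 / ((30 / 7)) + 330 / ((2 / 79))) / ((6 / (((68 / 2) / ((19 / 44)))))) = 16279098/95 = 171358.93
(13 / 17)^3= 2197/4913 = 0.45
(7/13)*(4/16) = 7/52 = 0.13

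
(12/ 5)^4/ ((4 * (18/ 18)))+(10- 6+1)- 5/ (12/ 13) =59083/7500 = 7.88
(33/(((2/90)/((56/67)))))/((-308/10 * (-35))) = 540/469 = 1.15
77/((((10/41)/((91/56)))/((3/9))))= 171.00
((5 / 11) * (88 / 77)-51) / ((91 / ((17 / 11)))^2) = -6647/456533 = -0.01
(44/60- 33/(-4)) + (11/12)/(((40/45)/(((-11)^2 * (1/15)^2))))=22891/2400 = 9.54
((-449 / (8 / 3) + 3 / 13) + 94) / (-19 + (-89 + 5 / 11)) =84821/123032 = 0.69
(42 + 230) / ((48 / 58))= 328.67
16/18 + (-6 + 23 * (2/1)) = 368/9 = 40.89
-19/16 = -1.19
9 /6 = 3/2 = 1.50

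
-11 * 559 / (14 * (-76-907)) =6149/13762 = 0.45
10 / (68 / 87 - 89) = -174/1535 = -0.11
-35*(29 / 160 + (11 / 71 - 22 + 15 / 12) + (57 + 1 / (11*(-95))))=-608034693/474848 = -1280.48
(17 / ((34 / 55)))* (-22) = -605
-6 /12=-1/2 = -0.50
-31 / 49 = -0.63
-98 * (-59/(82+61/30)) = 173460/2521 = 68.81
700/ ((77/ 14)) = 1400/11 = 127.27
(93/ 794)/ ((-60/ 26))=-403/7940 = -0.05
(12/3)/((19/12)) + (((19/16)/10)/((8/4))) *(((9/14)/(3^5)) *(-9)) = 644759/255360 = 2.52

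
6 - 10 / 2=1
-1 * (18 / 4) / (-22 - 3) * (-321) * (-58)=83781/25 = 3351.24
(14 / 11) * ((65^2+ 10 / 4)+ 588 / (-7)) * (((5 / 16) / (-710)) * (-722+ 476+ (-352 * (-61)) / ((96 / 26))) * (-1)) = 12926.99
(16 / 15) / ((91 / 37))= 592/1365 = 0.43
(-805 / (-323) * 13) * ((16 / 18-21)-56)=-7168525/2907 = -2465.95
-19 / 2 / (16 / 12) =-57/8 = -7.12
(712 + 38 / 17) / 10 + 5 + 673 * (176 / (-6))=-19664.91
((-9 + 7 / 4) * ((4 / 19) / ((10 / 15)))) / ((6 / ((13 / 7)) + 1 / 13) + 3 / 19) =-1131/1712 = -0.66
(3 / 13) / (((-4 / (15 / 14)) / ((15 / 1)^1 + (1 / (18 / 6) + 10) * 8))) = -4395/728 = -6.04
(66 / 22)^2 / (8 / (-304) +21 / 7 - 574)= -38/2411 = -0.02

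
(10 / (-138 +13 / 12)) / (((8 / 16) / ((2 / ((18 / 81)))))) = -2160/1643 = -1.31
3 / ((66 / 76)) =38/11 = 3.45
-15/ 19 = -0.79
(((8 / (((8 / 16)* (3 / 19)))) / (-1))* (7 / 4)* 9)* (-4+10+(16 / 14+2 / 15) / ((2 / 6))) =-78432/5 = -15686.40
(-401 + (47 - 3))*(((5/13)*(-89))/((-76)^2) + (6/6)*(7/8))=-23296749/75088 = -310.26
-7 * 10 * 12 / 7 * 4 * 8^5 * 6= -94371840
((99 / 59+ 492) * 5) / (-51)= -48.40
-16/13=-1.23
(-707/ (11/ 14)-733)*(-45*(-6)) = -4849470/11 = -440860.91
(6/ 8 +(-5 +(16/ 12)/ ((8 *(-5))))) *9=-771/20 = -38.55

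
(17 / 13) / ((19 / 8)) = 136/247 = 0.55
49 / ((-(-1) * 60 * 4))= 49/240 = 0.20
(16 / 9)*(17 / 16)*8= 136/9 = 15.11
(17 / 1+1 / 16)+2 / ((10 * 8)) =17.09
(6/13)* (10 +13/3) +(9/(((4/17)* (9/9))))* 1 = 2333/52 = 44.87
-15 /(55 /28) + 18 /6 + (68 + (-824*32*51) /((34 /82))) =-35675207/11 = -3243200.64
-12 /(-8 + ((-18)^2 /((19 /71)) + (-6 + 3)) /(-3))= 228/7801 = 0.03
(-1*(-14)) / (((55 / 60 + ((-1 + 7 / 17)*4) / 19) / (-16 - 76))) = -713184/439 = -1624.56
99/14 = 7.07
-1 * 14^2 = -196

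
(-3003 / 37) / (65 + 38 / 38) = -91/74 = -1.23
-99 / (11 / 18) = -162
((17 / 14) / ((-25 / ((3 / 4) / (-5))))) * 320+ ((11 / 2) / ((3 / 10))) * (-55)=-1006.00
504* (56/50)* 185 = 522144/5 = 104428.80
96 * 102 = 9792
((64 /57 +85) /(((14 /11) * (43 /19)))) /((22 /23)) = 112907/3612 = 31.26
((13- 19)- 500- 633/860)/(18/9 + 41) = -11.78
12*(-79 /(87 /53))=-16748/29 = -577.52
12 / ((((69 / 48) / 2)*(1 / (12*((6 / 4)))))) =300.52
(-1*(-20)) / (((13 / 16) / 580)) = 185600/13 = 14276.92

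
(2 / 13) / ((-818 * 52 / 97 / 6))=-291/138242 = 0.00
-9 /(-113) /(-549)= -1/6893 = 0.00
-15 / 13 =-1.15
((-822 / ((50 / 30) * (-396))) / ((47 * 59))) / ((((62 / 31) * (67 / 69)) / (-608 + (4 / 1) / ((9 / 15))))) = -129191/928955 = -0.14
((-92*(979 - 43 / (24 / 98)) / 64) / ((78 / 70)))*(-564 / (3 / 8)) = 364767235/234 = 1558834.34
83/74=1.12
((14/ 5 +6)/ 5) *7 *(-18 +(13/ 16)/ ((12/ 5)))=-261107/1200 = -217.59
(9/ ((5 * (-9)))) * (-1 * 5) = 1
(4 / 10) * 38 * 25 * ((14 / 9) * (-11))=-58520/9 = -6502.22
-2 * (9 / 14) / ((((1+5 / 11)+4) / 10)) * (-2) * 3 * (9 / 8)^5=5845851/229376 = 25.49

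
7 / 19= 0.37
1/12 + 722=8665/12 = 722.08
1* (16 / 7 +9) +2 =93/7 = 13.29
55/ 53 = 1.04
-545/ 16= -34.06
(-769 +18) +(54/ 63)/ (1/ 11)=-5191/7 = -741.57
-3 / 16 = -0.19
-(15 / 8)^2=-225/64 = -3.52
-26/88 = -13/44 = -0.30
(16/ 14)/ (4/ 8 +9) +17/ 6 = 2357/798 = 2.95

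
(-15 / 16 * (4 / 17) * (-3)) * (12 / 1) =135/17 = 7.94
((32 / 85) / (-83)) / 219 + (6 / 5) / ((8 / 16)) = 3708076/1545045 = 2.40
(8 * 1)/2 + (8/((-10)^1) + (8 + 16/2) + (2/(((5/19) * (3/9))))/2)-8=113/5 = 22.60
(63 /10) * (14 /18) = 49/10 = 4.90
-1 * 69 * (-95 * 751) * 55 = 270754275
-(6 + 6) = -12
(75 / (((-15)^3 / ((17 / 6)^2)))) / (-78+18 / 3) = 289/116640 = 0.00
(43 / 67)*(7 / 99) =301/6633 = 0.05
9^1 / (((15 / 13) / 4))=156/5 = 31.20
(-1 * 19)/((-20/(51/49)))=969/980 = 0.99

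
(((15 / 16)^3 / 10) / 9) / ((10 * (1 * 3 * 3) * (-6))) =-5/294912 = 0.00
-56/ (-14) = 4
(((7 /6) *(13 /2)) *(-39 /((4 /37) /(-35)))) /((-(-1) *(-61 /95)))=-145538575/976 = -149117.39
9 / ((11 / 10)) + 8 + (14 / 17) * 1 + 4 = 3928/187 = 21.01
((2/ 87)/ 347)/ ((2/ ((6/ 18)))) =1/90567 = 0.00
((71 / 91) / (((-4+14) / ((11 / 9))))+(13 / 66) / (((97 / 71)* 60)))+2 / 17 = 128003957/594233640 = 0.22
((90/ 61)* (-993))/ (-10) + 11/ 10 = 147.61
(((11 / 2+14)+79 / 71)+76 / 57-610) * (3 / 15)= -250511/2130 = -117.61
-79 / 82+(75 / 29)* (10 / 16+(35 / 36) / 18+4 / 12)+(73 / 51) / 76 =69414151/41477076 = 1.67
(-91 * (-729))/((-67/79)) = -5240781/67 = -78220.61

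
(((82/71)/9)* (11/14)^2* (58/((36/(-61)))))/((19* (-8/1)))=8776009/171333792 = 0.05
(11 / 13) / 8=11/104 = 0.11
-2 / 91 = -0.02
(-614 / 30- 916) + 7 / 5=-935.07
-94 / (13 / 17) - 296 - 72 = -6382/13 = -490.92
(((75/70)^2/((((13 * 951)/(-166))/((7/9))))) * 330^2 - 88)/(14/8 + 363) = -160799144/42087773 = -3.82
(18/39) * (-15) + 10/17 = -1400/221 = -6.33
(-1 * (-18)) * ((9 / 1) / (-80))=-81/40 = -2.02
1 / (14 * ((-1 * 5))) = -1/70 = -0.01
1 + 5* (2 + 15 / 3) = 36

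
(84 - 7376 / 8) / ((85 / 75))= -12570/17 = -739.41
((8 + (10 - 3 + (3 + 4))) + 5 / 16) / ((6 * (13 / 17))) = 2023/416 = 4.86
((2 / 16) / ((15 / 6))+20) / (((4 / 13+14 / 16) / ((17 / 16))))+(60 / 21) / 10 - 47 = -988493/34440 = -28.70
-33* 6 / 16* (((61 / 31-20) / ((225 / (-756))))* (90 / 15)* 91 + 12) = -409529.08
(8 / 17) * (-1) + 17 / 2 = 273/34 = 8.03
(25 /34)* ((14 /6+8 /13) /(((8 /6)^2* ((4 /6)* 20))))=5175/56576 = 0.09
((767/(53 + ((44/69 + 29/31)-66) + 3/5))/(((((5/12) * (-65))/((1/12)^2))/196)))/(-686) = -42067/8105510 = -0.01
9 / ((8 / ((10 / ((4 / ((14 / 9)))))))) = 35/8 = 4.38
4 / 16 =1/4 = 0.25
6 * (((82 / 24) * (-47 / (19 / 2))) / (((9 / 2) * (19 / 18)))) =-7708/361 = -21.35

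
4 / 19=0.21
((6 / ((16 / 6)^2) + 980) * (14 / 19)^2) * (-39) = -59980557/2888 = -20768.89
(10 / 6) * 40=200/3 = 66.67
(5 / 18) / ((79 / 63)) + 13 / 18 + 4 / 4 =1382/711 = 1.94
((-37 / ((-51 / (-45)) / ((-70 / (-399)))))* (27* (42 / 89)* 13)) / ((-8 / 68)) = 13636350/1691 = 8064.07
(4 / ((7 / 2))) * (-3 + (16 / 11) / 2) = -200/77 = -2.60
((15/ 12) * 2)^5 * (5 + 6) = 34375/32 = 1074.22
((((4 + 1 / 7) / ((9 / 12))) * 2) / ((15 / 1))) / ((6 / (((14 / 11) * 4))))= 0.62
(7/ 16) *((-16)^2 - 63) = 1351/16 = 84.44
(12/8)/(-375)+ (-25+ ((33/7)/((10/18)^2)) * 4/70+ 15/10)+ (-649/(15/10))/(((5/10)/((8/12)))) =-33048544/55125 = -599.52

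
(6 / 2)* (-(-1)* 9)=27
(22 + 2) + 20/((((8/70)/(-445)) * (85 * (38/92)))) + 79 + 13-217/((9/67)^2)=-369636041/26163 = -14128.20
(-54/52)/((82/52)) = -27/41 = -0.66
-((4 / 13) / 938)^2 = -4/37173409 = 0.00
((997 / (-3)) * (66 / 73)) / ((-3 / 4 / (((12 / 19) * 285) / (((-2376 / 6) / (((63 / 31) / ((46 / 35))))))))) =-14655900/52049 = -281.58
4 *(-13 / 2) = -26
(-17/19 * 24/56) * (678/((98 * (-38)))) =17289/247646 = 0.07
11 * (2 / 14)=11/7 = 1.57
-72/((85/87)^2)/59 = -544968/426275 = -1.28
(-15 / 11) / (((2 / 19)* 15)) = -19/22 = -0.86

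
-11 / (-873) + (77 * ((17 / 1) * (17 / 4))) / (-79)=-19423393/275868 = -70.41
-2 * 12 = -24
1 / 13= 0.08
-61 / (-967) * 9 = 549/967 = 0.57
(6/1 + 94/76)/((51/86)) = 11825/969 = 12.20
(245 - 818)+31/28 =-16013/28 = -571.89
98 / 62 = 49/31 = 1.58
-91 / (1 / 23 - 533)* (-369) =-85813/1362 = -63.01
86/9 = 9.56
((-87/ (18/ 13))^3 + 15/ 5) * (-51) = 910893745/72 = 12651302.01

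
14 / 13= 1.08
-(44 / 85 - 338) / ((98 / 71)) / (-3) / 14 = -48493/8330 = -5.82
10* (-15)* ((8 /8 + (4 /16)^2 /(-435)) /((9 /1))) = -34795/2088 = -16.66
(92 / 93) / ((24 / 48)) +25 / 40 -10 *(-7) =54017/744 = 72.60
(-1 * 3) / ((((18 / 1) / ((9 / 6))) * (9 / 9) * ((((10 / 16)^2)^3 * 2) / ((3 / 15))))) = -32768/78125 = -0.42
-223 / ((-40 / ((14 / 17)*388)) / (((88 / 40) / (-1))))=-1665587/425 = -3919.03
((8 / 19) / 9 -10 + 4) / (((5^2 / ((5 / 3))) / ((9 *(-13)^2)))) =-172042/285 = -603.66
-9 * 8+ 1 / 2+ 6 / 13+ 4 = -67.04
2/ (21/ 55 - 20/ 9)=-990/911 = -1.09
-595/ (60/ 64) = -1904/3 = -634.67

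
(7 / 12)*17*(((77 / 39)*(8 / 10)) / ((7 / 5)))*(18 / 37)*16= 41888/481 = 87.09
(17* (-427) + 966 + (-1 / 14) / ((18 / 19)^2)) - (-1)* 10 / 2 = -6288.08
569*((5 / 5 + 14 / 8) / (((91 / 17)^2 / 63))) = 16279659/4732 = 3440.33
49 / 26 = 1.88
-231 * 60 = -13860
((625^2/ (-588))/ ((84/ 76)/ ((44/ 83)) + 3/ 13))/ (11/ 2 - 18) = 22.95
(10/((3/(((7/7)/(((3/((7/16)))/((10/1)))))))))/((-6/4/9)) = -175/6 = -29.17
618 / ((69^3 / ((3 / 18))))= 103/328509 = 0.00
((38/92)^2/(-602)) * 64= -2888/159229 = -0.02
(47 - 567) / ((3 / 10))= -5200/3 = -1733.33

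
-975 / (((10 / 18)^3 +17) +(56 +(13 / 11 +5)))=-7818525/636334 = -12.29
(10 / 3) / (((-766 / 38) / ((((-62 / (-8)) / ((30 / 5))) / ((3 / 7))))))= -20615/41364 = -0.50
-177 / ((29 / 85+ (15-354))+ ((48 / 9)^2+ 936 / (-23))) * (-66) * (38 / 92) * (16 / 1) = -679191480/3087131 = -220.01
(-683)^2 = 466489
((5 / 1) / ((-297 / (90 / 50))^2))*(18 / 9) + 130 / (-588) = -117779/533610 = -0.22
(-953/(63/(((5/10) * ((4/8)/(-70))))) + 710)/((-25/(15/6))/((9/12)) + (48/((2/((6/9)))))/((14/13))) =12525353/26880 = 465.97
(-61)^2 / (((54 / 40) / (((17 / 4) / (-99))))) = -316285/2673 = -118.33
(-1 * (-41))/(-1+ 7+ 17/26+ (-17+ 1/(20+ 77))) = -103402/26067 = -3.97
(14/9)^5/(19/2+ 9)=1075648/2184813 = 0.49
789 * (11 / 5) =8679/5 = 1735.80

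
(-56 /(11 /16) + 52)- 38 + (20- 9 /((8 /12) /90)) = -13887/11 = -1262.45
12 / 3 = 4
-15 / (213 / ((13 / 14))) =-65/994 = -0.07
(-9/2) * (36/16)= -81/8 = -10.12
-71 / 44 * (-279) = 19809/44 = 450.20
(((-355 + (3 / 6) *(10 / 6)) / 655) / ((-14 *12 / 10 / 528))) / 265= 9350/145803 = 0.06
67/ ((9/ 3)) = 67/3 = 22.33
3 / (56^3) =3/175616 = 0.00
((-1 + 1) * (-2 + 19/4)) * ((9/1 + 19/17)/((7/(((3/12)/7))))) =0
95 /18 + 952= 17231/18 = 957.28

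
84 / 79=1.06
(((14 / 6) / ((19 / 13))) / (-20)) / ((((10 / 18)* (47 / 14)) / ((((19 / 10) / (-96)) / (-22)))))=-637/16544000 = 0.00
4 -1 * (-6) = 10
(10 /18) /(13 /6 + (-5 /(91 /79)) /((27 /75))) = -910/16201 = -0.06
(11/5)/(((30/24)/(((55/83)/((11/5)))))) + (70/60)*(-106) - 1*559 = -169852/249 = -682.14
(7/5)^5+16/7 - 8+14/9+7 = 1618216/196875 = 8.22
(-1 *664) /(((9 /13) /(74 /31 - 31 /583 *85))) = 332703176/162657 = 2045.43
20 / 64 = 5/16 = 0.31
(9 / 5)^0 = 1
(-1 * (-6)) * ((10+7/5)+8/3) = 422/5 = 84.40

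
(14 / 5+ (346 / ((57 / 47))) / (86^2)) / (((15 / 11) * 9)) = 32908249/142280550 = 0.23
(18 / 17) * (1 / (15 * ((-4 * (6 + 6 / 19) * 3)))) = -19/20400 = 0.00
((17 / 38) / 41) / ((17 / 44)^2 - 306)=-968/27133349 = 0.00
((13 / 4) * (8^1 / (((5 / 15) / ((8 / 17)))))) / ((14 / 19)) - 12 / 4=5571/119 = 46.82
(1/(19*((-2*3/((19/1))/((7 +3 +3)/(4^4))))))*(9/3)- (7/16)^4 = -4065/65536 = -0.06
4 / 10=2/5 = 0.40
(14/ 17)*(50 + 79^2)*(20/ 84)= 20970/17 = 1233.53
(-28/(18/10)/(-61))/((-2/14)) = -980/549 = -1.79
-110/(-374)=5/17 = 0.29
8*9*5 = 360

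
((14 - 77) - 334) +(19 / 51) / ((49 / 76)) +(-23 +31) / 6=-329109/833 = -395.09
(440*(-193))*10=-849200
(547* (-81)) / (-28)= 44307/28 = 1582.39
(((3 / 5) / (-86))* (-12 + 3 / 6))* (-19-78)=-6693/860 = -7.78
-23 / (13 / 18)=-414/13 = -31.85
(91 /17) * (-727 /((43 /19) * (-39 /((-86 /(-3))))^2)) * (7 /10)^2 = -203727937/447525 = -455.23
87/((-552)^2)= 29/101568 = 0.00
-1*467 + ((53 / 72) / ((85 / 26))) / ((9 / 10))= -1285429/2754 = -466.75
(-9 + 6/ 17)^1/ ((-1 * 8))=147/136 = 1.08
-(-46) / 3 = 46/3 = 15.33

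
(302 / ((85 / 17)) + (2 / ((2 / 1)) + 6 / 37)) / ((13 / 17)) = 193613/2405 = 80.50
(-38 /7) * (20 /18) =-380/63 = -6.03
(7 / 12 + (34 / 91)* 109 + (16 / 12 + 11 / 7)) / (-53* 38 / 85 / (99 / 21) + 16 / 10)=-12.91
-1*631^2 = -398161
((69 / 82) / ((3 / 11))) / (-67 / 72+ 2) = 828/287 = 2.89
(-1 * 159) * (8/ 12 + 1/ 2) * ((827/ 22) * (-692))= 53079341/11 = 4825394.64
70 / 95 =14/19 = 0.74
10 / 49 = 0.20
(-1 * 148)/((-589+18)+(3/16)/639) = 504384/1945967 = 0.26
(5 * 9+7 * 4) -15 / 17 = 1226/17 = 72.12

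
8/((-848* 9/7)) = -7/954 = -0.01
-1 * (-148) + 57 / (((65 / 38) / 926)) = 2015336/65 = 31005.17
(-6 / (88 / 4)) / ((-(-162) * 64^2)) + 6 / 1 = 14598143/2433024 = 6.00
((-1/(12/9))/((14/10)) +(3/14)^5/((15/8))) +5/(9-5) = 240181/336140 = 0.71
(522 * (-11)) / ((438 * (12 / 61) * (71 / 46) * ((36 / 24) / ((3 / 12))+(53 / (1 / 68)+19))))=-447557/37618214 = -0.01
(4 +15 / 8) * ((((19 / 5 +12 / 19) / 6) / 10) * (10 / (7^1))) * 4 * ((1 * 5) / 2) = 19787/3192 = 6.20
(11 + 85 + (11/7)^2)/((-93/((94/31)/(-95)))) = 90710/2684073 = 0.03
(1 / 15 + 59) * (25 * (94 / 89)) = 416420/267 = 1559.63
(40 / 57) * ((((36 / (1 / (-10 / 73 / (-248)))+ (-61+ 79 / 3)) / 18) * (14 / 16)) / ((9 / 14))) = -57628165/31344813 = -1.84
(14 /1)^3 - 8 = 2736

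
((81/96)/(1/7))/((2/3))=567/64 = 8.86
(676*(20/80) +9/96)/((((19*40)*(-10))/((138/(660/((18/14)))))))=-0.01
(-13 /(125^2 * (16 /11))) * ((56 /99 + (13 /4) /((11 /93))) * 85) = -490841/360000 = -1.36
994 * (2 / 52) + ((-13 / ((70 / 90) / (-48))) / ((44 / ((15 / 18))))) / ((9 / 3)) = 43339/1001 = 43.30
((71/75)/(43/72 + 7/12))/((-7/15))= -5112/2975 = -1.72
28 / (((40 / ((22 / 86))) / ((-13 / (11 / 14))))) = -637/215 = -2.96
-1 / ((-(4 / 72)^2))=324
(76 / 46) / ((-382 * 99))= -19/434907 = 0.00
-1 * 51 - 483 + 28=-506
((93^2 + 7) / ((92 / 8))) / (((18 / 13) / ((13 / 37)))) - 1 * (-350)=4143514/7659 = 541.00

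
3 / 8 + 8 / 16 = 7/8 = 0.88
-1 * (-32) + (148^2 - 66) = 21870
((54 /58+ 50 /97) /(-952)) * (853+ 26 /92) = -159712319/123186896 = -1.30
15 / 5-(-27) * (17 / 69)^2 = 2454/529 = 4.64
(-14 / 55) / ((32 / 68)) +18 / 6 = 541/220 = 2.46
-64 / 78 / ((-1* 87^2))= 32/295191 = 0.00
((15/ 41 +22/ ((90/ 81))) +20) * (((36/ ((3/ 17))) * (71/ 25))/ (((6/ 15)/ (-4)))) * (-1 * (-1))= -238522512/1025 = -232704.89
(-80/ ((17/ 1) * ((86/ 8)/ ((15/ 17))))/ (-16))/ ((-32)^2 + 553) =300/19597379 = 0.00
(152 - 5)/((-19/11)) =-1617/19 = -85.11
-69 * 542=-37398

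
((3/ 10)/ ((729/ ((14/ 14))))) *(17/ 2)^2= 289/9720 = 0.03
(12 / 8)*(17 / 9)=17/6 = 2.83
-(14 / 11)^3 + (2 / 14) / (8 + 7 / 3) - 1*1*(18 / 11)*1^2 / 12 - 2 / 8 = -2812189/1155308 = -2.43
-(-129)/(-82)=-129/82 = -1.57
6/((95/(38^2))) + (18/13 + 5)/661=3918823/42965 = 91.21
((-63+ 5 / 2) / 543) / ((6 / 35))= -4235/6516 = -0.65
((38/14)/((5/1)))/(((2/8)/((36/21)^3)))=131328/12005 = 10.94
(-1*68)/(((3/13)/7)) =-6188/3 = -2062.67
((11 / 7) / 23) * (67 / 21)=0.22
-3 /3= -1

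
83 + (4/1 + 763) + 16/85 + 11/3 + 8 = 219773/255 = 861.85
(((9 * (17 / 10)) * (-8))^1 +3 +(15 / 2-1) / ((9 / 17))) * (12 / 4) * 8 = -38564/15 = -2570.93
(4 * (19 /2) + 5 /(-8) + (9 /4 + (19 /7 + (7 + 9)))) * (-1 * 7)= -3267/8 = -408.38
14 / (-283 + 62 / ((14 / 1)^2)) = -1372/27703 = -0.05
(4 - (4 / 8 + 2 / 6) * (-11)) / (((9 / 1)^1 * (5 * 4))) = 79/1080 = 0.07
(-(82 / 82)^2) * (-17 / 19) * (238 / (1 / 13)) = 2768.32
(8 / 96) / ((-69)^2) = 1/57132 = 0.00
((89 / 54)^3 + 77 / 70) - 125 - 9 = -101109983/787320 = -128.42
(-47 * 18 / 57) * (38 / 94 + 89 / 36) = -4867/114 = -42.69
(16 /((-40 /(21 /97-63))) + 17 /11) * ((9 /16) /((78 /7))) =597345/443872 = 1.35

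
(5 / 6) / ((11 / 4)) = 0.30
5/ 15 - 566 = -1697/3 = -565.67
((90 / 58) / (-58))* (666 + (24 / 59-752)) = 113625/49619 = 2.29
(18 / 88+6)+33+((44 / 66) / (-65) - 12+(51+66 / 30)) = 689783/8580 = 80.39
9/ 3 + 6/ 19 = 63/19 = 3.32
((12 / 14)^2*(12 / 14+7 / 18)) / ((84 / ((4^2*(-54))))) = -9.42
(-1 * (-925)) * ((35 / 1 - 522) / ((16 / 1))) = -450475/16 = -28154.69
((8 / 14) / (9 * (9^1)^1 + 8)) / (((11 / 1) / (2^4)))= 64/6853 = 0.01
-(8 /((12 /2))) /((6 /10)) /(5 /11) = -4.89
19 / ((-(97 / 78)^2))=-115596/9409 = -12.29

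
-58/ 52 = -29/26 = -1.12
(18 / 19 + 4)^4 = 78074896/130321 = 599.10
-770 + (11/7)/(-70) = -377311/490 = -770.02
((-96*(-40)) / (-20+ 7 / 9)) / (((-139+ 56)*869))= 34560/12477971 = 0.00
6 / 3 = 2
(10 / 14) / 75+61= 6406/105 = 61.01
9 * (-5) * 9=-405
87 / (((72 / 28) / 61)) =12383/6 = 2063.83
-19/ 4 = -4.75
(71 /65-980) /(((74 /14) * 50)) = -445403/120250 = -3.70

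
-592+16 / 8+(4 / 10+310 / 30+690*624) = 6449711/15 = 429980.73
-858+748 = -110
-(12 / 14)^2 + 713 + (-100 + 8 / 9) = 270401/441 = 613.15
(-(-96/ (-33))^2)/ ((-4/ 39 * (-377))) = -768/3509 = -0.22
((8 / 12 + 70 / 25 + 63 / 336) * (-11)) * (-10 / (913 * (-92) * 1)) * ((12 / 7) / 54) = -877/5772816 = 0.00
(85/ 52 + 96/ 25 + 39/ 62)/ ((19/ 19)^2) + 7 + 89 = 4114777/40300 = 102.10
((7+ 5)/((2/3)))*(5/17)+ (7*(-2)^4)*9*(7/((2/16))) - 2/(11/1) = 10556732/187 = 56453.11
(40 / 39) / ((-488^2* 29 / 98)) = -245/16833804 = 0.00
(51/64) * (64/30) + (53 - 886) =-8313/10 = -831.30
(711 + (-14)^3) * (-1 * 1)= 2033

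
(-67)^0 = 1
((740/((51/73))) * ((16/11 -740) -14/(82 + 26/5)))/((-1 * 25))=562893802/17985 = 31297.96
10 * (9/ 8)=45/4 = 11.25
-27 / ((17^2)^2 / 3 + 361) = -81/84604 = 0.00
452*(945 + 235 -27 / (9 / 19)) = 507596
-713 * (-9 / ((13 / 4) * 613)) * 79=254.46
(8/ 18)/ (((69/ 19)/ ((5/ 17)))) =380/10557 = 0.04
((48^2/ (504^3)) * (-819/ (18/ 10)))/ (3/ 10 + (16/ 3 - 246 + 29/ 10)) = 25/725004 = 0.00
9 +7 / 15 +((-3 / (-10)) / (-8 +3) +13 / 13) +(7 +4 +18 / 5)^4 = 170428471/3750 = 45447.59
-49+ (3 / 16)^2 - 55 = -26615/256 = -103.96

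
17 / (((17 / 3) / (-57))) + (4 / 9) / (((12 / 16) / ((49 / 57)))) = -262385/1539 = -170.49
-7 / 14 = -1/2 = -0.50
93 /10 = 9.30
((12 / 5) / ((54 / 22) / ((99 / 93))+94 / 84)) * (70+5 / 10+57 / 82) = 178012296/3568025 = 49.89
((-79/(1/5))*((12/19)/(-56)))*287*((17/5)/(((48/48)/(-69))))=-11398041/38 = -299948.45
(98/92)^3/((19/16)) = 235298/231173 = 1.02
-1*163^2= -26569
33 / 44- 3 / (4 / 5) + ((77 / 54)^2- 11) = -34895/2916 = -11.97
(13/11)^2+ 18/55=1043/605 = 1.72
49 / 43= 1.14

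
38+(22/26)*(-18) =296/13 = 22.77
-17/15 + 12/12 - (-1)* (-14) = -212/15 = -14.13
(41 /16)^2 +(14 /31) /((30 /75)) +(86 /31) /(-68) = 33313/4352 = 7.65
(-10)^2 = 100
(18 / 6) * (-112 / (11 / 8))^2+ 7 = 2409295/121 = 19911.53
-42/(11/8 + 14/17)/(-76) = 0.25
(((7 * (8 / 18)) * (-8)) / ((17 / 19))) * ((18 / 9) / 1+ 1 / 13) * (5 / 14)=-4560/221 = -20.63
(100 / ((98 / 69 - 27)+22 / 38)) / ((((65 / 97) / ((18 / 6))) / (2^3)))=-7630020/53261 = -143.26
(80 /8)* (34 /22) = 170/11 = 15.45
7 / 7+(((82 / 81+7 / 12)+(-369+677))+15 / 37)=3728281/11988 = 311.00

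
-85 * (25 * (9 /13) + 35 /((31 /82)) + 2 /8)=-15091155/1612 = -9361.76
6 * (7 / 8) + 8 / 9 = 221/36 = 6.14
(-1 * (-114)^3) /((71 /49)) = 72595656/71 = 1022474.03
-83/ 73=-1.14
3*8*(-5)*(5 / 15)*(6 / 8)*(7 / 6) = -35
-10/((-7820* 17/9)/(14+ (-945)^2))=8037351/13294 = 604.58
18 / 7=2.57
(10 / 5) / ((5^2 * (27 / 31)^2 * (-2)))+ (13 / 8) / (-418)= -3450509/60944400 = -0.06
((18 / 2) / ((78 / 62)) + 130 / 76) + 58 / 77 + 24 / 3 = 670139/38038 = 17.62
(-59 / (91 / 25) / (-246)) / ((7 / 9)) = 4425/52234 = 0.08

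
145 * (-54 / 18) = -435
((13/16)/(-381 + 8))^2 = 169/35617024 = 0.00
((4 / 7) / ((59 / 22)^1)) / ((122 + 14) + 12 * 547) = 22/691775 = 0.00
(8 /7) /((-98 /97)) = -388/343 = -1.13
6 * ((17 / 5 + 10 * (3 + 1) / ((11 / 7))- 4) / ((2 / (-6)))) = -24606/55 = -447.38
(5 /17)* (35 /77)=25/187 = 0.13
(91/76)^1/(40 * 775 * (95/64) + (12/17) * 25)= 3094/118949975 = 0.00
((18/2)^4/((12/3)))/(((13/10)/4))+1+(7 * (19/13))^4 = 457074452/28561 = 16003.45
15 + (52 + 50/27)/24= 5587/324 = 17.24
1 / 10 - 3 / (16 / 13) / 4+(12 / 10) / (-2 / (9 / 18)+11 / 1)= -757/2240 = -0.34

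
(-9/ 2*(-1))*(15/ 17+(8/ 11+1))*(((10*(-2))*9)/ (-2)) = 197640/187 = 1056.90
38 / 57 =2/3 = 0.67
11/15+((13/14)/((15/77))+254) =519/2 = 259.50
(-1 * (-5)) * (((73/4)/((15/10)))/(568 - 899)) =-365/1986 = -0.18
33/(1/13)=429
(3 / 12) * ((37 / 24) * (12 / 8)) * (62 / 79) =1147/2528 = 0.45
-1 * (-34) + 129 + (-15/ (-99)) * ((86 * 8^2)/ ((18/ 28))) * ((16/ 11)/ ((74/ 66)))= 1845.90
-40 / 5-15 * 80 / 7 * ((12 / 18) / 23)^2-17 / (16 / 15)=-4280347/177744 = -24.08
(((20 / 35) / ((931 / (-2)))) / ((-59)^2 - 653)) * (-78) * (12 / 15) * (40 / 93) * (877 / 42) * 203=21160256/428499267 = 0.05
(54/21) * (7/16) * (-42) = -189/4 = -47.25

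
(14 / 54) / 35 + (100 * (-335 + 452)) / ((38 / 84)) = 66339019/2565 = 25863.17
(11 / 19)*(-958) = -10538/19 = -554.63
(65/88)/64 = 0.01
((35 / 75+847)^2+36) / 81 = 161603044/18225 = 8867.11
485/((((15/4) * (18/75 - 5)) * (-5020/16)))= 7760/89607 = 0.09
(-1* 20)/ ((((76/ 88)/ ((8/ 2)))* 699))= -1760/13281 = -0.13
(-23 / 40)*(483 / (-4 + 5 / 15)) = 33327/440 = 75.74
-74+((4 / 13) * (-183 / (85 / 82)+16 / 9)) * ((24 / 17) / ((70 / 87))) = -110687166/657475 = -168.35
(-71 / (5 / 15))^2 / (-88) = -45369/88 = -515.56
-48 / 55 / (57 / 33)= -48/95 = -0.51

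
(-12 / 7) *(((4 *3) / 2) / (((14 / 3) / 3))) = -324/49 = -6.61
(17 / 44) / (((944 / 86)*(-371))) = -731/7704928 = 0.00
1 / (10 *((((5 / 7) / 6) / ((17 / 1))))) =357/25 = 14.28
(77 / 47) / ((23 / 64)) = 4928/1081 = 4.56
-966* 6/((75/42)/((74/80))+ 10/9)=-6755238/3545 = -1905.57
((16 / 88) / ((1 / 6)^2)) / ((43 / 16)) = 1152/473 = 2.44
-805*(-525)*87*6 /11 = 220610250/11 = 20055477.27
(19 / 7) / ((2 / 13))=247/14 = 17.64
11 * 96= 1056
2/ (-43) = -2/43 = -0.05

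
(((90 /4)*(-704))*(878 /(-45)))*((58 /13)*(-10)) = -179252480/13 = -13788652.31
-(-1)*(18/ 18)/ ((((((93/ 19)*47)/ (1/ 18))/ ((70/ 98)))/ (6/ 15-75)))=-0.01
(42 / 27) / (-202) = -7/909 = -0.01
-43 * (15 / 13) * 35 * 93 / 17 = -2099475/221 = -9499.89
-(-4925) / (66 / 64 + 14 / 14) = 31520/13 = 2424.62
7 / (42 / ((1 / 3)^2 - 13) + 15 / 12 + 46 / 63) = -51156/9343 = -5.48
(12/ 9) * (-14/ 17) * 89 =-4984/51 = -97.73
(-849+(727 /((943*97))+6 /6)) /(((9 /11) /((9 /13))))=-853233491/1189123 = -717.53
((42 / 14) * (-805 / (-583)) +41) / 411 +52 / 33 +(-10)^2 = 8121730/79871 = 101.69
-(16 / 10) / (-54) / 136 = 1/4590 = 0.00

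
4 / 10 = 2/5 = 0.40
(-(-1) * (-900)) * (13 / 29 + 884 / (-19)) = 22850100/551 = 41470.24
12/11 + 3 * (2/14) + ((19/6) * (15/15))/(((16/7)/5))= 8.45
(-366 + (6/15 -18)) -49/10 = -388.50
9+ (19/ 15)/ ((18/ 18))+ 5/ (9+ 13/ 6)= 10768/1005 = 10.71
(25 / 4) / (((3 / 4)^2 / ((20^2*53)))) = 2120000/9 = 235555.56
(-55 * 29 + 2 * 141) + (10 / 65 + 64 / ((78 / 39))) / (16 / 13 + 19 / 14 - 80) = -18504709/14089 = -1313.42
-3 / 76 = -0.04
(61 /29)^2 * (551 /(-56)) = -70699/1624 = -43.53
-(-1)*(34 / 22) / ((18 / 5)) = 85/198 = 0.43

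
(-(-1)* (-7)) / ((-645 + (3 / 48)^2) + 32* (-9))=256/34121 = 0.01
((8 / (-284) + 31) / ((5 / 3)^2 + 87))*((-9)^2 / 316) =1603071/18128288 = 0.09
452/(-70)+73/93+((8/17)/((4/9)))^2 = -4281187/940695 = -4.55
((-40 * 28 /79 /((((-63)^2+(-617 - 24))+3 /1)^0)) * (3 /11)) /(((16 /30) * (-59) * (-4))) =-1575/51271 = -0.03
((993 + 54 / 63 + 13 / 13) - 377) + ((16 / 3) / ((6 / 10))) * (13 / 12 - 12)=98435/189 = 520.82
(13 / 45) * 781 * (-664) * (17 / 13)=-8815928/45 = -195909.51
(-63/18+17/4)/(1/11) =8.25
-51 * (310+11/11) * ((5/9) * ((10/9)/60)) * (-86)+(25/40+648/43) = 391463839/27864 = 14049.09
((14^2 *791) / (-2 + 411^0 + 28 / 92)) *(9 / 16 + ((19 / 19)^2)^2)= -22286425/64 = -348225.39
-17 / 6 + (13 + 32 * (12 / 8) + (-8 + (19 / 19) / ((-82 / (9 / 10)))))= 123383/2460 = 50.16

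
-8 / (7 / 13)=-104/7 = -14.86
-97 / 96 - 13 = -1345/96 = -14.01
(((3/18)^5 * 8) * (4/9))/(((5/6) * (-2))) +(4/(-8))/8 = -3661/58320 = -0.06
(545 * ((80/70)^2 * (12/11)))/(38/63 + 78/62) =23355648/55979 = 417.22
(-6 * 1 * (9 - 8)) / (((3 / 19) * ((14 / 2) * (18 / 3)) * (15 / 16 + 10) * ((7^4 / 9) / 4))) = -3648/2941225 = 0.00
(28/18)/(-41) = -14/369 = -0.04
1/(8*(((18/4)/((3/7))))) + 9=757/84 = 9.01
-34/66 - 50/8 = -893/132 = -6.77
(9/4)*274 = 1233/2 = 616.50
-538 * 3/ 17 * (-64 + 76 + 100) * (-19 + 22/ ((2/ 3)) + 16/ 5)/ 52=-3886512/1105 = -3517.21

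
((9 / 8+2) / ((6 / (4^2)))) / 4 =25/12 = 2.08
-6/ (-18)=1/3 = 0.33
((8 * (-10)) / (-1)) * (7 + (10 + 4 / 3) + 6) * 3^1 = 5840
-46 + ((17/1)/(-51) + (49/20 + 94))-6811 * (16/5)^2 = -20908357/300 = -69694.52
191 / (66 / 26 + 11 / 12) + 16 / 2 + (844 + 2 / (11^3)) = 907.28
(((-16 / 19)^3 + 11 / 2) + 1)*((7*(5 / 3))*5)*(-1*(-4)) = 1377.33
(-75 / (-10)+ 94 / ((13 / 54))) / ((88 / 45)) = 465615/2288 = 203.50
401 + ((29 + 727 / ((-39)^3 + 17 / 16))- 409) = 20.99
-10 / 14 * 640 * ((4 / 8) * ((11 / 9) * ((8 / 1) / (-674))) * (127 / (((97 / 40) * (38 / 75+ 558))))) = 25400000/81689811 = 0.31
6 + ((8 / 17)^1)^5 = 8551910/1419857 = 6.02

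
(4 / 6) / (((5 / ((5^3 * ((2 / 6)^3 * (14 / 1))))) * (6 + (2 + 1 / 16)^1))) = 11200/10449 = 1.07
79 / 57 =1.39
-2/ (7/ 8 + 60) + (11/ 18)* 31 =165779/8766 = 18.91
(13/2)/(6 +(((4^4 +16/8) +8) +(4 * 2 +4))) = 13/568 = 0.02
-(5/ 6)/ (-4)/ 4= 5/96 = 0.05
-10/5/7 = -2/7 = -0.29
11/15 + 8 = 131/15 = 8.73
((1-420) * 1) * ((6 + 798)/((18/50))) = -2807300/3 = -935766.67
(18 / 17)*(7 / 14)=9/17 = 0.53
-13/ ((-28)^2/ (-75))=975/784 = 1.24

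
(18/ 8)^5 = 59049/1024 = 57.67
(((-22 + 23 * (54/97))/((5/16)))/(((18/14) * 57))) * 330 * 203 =-446171264/16587 = -26898.85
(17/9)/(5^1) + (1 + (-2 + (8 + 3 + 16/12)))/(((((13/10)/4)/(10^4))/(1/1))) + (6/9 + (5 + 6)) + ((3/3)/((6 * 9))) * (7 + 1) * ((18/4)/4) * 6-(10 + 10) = 203995931/585 = 348710.99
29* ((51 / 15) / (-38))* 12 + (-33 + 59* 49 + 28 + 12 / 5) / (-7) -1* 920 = -906904/665 = -1363.77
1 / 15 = 0.07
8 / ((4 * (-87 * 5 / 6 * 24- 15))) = -2/1755 = 0.00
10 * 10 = 100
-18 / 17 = -1.06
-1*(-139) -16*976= -15477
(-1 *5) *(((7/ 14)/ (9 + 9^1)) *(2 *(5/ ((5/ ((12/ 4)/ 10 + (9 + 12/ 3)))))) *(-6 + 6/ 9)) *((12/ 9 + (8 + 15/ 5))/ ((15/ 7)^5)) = 330828988/61509375 = 5.38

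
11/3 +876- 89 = 2372/3 = 790.67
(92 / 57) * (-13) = -1196/57 = -20.98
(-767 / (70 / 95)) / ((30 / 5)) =-14573/84 = -173.49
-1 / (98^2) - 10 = -96041/9604 = -10.00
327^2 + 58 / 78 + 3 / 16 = 66724277/624 = 106929.93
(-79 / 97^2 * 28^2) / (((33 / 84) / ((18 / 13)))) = -23.20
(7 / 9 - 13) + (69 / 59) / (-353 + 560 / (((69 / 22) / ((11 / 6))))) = -34596937/2820141 = -12.27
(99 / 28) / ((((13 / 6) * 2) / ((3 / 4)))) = 891/1456 = 0.61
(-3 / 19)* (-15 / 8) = 45/152 = 0.30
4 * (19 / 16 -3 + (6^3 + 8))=3555/4 = 888.75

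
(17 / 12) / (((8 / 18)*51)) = 1/16 = 0.06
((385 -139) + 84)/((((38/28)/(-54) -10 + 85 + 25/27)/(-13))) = -1081080/19127 = -56.52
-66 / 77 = -6/7 = -0.86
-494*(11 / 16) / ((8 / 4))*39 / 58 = -105963/928 = -114.18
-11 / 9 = -1.22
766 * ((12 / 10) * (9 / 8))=10341/10 = 1034.10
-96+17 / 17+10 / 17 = -1605/17 = -94.41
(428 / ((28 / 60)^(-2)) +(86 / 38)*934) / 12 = 4717459/25650 = 183.92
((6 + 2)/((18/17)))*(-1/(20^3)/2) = -17/36000 = 0.00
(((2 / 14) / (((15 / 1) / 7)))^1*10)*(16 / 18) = 16/27 = 0.59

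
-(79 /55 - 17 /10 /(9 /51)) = 541/66 = 8.20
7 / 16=0.44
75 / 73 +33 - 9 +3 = 28.03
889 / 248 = 3.58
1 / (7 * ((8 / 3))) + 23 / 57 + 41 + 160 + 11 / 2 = 660607/3192 = 206.96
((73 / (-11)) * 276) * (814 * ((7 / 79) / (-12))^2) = -3044027/37446 = -81.29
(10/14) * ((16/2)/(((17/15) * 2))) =300/119 = 2.52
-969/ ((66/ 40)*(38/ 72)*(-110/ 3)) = 3672/121 = 30.35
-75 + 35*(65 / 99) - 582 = -62768/99 = -634.02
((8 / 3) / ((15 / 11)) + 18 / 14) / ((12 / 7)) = 1021/540 = 1.89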